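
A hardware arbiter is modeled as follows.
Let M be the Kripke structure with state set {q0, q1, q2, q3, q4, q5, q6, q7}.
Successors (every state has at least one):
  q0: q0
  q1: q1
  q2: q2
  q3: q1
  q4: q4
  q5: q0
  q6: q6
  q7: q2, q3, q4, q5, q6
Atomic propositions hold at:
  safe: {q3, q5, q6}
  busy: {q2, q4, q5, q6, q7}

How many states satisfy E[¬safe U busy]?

Sat(¬safe) = {q0, q1, q2, q4, q7}
E[¬safe U busy]: least fixpoint, start Z0 = Sat(busy) = {q2, q4, q5, q6, q7}, add states in Sat(¬safe) with some successor in Z. Already a fixed point.
Sat(E[¬safe U busy]) = {q2, q4, q5, q6, q7}
|Sat(E[¬safe U busy])| = |{q2, q4, q5, q6, q7}| = 5.

5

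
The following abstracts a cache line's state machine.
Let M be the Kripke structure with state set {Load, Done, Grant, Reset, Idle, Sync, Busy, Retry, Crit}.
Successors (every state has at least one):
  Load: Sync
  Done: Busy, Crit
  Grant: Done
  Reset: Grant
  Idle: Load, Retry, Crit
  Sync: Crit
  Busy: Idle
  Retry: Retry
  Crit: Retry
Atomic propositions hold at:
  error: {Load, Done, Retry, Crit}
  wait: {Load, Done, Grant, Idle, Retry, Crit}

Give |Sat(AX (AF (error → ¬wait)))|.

Sat(¬wait) = {Reset, Sync, Busy}
Sat(error → ¬wait) = {Grant, Reset, Idle, Sync, Busy}
AF (error → ¬wait): least fixpoint, start Z0 = {Grant, Reset, Idle, Sync, Busy}, add states with every successor in Z. Z1 = {Load, Grant, Reset, Idle, Sync, Busy}; fixed.
Sat(AF (error → ¬wait)) = {Load, Grant, Reset, Idle, Sync, Busy}
Sat(AX (AF (error → ¬wait))) = {s : every successor in {Load, Grant, Reset, Idle, Sync, Busy}} = {Load, Reset, Busy}
|Sat(AX (AF (error → ¬wait)))| = |{Load, Reset, Busy}| = 3.

3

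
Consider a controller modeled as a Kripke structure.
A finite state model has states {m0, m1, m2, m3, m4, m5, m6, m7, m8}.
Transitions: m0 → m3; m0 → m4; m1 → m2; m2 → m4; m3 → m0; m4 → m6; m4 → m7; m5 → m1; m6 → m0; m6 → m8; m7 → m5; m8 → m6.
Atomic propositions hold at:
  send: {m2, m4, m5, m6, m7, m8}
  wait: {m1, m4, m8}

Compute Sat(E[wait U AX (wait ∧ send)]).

{m1, m2}

Sat(wait ∧ send) = {m4, m8}
Sat(AX (wait ∧ send)) = {s : every successor in {m4, m8}} = {m2}
E[wait U AX (wait ∧ send)]: least fixpoint, start Z0 = Sat(AX (wait ∧ send)) = {m2}, add states in Sat(wait) with some successor in Z. Z1 = {m1, m2}; fixed.
Sat(E[wait U AX (wait ∧ send)]) = {m1, m2}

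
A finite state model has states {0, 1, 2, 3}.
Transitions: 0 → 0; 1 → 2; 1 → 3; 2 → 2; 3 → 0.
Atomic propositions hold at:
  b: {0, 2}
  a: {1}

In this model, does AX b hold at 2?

Sat(AX b) = {s : every successor in {0, 2}} = {0, 2, 3}
2 ∈ Sat(AX b) = {0, 2, 3}, so the formula holds at 2.

Yes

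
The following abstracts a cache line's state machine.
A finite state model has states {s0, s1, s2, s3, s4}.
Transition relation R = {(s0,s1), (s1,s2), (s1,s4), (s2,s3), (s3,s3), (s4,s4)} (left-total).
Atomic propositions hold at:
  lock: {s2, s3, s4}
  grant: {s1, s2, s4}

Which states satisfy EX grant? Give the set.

Sat(EX grant) = {s : some successor in {s1, s2, s4}} = {s0, s1, s4}

{s0, s1, s4}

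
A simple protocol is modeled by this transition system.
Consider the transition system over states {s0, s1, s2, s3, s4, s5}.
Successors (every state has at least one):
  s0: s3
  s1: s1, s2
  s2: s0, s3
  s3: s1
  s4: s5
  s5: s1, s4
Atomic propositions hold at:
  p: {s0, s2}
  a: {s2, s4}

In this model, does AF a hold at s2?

Yes

AF a: least fixpoint, start Z0 = {s2, s4}, add states with every successor in Z. Already a fixed point.
Sat(AF a) = {s2, s4}
s2 ∈ Sat(AF a) = {s2, s4}, so the formula holds at s2.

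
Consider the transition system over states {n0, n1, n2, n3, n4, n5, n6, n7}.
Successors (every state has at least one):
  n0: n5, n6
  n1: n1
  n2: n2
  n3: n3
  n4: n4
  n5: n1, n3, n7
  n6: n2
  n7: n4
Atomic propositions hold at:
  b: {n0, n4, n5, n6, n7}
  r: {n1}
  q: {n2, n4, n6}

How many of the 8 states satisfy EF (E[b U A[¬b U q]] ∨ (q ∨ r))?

7

Sat(¬b) = {n1, n2, n3}
A[¬b U q]: least fixpoint, start Z0 = Sat(q) = {n2, n4, n6}, add states in Sat(¬b) with every successor in Z. Already a fixed point.
Sat(A[¬b U q]) = {n2, n4, n6}
E[b U A[¬b U q]]: least fixpoint, start Z0 = Sat(A[¬b U q]) = {n2, n4, n6}, add states in Sat(b) with some successor in Z. Z1 = {n0, n2, n4, n6, n7}; Z2 = {n0, n2, n4, n5, n6, n7}; fixed.
Sat(E[b U A[¬b U q]]) = {n0, n2, n4, n5, n6, n7}
Sat(q ∨ r) = {n1, n2, n4, n6}
Sat(E[b U A[¬b U q]] ∨ (q ∨ r)) = {n0, n1, n2, n4, n5, n6, n7}
EF (E[b U A[¬b U q]] ∨ (q ∨ r)): least fixpoint, start Z0 = {n0, n1, n2, n4, n5, n6, n7}, add states with some successor in Z. Already a fixed point.
Sat(EF (E[b U A[¬b U q]] ∨ (q ∨ r))) = {n0, n1, n2, n4, n5, n6, n7}
|Sat(EF (E[b U A[¬b U q]] ∨ (q ∨ r)))| = |{n0, n1, n2, n4, n5, n6, n7}| = 7.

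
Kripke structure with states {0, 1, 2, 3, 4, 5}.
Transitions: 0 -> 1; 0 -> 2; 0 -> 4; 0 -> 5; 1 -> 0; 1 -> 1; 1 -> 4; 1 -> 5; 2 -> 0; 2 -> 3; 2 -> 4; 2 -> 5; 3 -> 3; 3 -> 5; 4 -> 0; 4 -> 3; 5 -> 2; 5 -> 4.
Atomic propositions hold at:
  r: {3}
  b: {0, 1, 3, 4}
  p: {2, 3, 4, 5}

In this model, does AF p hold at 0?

No

AF p: least fixpoint, start Z0 = {2, 3, 4, 5}, add states with every successor in Z. Already a fixed point.
Sat(AF p) = {2, 3, 4, 5}
0 ∉ Sat(AF p) = {2, 3, 4, 5}, so the formula does not hold at 0.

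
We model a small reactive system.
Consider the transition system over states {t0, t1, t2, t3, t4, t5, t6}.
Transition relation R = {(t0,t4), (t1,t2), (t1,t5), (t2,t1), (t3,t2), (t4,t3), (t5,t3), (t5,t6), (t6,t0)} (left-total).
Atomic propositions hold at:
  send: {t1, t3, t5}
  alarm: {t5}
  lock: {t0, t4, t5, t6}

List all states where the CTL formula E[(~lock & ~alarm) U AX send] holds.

{t1, t2, t3, t4}

Sat(~lock) = {t1, t2, t3}
Sat(~alarm) = {t0, t1, t2, t3, t4, t6}
Sat(~lock & ~alarm) = {t1, t2, t3}
Sat(AX send) = {s : every successor in {t1, t3, t5}} = {t2, t4}
E[(~lock & ~alarm) U AX send]: least fixpoint, start Z0 = Sat(AX send) = {t2, t4}, add states in Sat(~lock & ~alarm) with some successor in Z. Z1 = {t1, t2, t3, t4}; fixed.
Sat(E[(~lock & ~alarm) U AX send]) = {t1, t2, t3, t4}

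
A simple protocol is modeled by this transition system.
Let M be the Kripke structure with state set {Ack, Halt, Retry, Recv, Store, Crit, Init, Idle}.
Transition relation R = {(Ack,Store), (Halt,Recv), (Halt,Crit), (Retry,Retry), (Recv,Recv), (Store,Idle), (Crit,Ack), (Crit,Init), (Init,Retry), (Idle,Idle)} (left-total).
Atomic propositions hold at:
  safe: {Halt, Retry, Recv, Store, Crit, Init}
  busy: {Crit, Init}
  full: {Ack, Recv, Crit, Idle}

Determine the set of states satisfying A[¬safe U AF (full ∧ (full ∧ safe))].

Sat(¬safe) = {Ack, Idle}
Sat(full ∧ safe) = {Recv, Crit}
Sat(full ∧ (full ∧ safe)) = {Recv, Crit}
AF (full ∧ (full ∧ safe)): least fixpoint, start Z0 = {Recv, Crit}, add states with every successor in Z. Z1 = {Halt, Recv, Crit}; fixed.
Sat(AF (full ∧ (full ∧ safe))) = {Halt, Recv, Crit}
A[¬safe U AF (full ∧ (full ∧ safe))]: least fixpoint, start Z0 = Sat(AF (full ∧ (full ∧ safe))) = {Halt, Recv, Crit}, add states in Sat(¬safe) with every successor in Z. Already a fixed point.
Sat(A[¬safe U AF (full ∧ (full ∧ safe))]) = {Halt, Recv, Crit}

{Halt, Recv, Crit}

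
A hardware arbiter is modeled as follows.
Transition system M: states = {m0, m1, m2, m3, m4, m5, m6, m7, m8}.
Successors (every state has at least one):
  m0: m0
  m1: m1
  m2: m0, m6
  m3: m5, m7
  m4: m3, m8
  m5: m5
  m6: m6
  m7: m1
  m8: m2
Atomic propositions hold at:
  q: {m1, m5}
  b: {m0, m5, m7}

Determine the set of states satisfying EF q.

{m1, m3, m4, m5, m7}

EF q: least fixpoint, start Z0 = {m1, m5}, add states with some successor in Z. Z1 = {m1, m3, m5, m7}; Z2 = {m1, m3, m4, m5, m7}; fixed.
Sat(EF q) = {m1, m3, m4, m5, m7}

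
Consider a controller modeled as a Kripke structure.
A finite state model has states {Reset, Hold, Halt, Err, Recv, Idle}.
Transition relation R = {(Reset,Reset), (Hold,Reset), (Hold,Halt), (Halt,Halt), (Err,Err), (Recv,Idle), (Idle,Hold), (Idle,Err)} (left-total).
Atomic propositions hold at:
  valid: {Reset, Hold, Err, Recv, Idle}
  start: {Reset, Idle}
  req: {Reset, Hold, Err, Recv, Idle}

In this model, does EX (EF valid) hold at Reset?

EF valid: least fixpoint, start Z0 = {Reset, Hold, Err, Recv, Idle}, add states with some successor in Z. Already a fixed point.
Sat(EF valid) = {Reset, Hold, Err, Recv, Idle}
Sat(EX (EF valid)) = {s : some successor in {Reset, Hold, Err, Recv, Idle}} = {Reset, Hold, Err, Recv, Idle}
Reset ∈ Sat(EX (EF valid)) = {Reset, Hold, Err, Recv, Idle}, so the formula holds at Reset.

Yes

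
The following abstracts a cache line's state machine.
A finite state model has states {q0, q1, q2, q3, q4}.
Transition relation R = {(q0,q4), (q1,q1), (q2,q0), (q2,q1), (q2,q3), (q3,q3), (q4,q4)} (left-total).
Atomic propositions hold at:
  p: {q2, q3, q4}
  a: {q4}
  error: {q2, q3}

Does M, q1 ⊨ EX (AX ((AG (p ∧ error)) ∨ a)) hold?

No

Sat(p ∧ error) = {q2, q3}
AG (p ∧ error): greatest fixpoint, start Z0 = {q2, q3}, keep only states in Sat with every successor in Z. Z1 = {q3}; fixed.
Sat(AG (p ∧ error)) = {q3}
Sat((AG (p ∧ error)) ∨ a) = {q3, q4}
Sat(AX ((AG (p ∧ error)) ∨ a)) = {s : every successor in {q3, q4}} = {q0, q3, q4}
Sat(EX (AX ((AG (p ∧ error)) ∨ a))) = {s : some successor in {q0, q3, q4}} = {q0, q2, q3, q4}
q1 ∉ Sat(EX (AX ((AG (p ∧ error)) ∨ a))) = {q0, q2, q3, q4}, so the formula does not hold at q1.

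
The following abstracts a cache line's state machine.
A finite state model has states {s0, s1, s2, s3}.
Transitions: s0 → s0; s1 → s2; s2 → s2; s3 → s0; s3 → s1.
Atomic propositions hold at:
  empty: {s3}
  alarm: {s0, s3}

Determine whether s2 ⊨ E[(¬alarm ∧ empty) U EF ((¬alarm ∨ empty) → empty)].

Sat(¬alarm) = {s1, s2}
Sat(¬alarm ∧ empty) = ∅
Sat(¬alarm ∨ empty) = {s1, s2, s3}
Sat((¬alarm ∨ empty) → empty) = {s0, s3}
EF ((¬alarm ∨ empty) → empty): least fixpoint, start Z0 = {s0, s3}, add states with some successor in Z. Already a fixed point.
Sat(EF ((¬alarm ∨ empty) → empty)) = {s0, s3}
E[(¬alarm ∧ empty) U EF ((¬alarm ∨ empty) → empty)]: least fixpoint, start Z0 = Sat(EF ((¬alarm ∨ empty) → empty)) = {s0, s3}, add states in Sat(¬alarm ∧ empty) with some successor in Z. Already a fixed point.
Sat(E[(¬alarm ∧ empty) U EF ((¬alarm ∨ empty) → empty)]) = {s0, s3}
s2 ∉ Sat(E[(¬alarm ∧ empty) U EF ((¬alarm ∨ empty) → empty)]) = {s0, s3}, so the formula does not hold at s2.

No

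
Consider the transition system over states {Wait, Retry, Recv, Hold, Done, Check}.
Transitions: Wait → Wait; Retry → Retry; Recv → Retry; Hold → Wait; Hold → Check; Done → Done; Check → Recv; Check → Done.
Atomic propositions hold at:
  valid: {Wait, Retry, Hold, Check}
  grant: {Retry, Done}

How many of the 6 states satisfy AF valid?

5

AF valid: least fixpoint, start Z0 = {Wait, Retry, Hold, Check}, add states with every successor in Z. Z1 = {Wait, Retry, Recv, Hold, Check}; fixed.
Sat(AF valid) = {Wait, Retry, Recv, Hold, Check}
|Sat(AF valid)| = |{Wait, Retry, Recv, Hold, Check}| = 5.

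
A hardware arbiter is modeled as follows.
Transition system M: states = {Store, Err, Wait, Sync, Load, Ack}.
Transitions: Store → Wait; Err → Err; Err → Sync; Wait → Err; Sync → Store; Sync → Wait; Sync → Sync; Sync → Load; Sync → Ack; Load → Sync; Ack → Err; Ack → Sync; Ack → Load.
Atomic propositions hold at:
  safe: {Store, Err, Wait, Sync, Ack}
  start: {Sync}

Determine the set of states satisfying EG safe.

EG safe: greatest fixpoint, start Z0 = {Store, Err, Wait, Sync, Ack}, keep only states in Sat with some successor in Z. Already a fixed point.
Sat(EG safe) = {Store, Err, Wait, Sync, Ack}

{Store, Err, Wait, Sync, Ack}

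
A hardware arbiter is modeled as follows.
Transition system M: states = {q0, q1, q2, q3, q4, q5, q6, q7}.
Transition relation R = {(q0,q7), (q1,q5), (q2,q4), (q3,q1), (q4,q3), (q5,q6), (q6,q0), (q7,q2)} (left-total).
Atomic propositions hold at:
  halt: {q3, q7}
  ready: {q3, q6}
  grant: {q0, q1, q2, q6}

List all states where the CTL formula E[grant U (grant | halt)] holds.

{q0, q1, q2, q3, q6, q7}

Sat(grant | halt) = {q0, q1, q2, q3, q6, q7}
E[grant U (grant | halt)]: least fixpoint, start Z0 = Sat((grant | halt)) = {q0, q1, q2, q3, q6, q7}, add states in Sat(grant) with some successor in Z. Already a fixed point.
Sat(E[grant U (grant | halt)]) = {q0, q1, q2, q3, q6, q7}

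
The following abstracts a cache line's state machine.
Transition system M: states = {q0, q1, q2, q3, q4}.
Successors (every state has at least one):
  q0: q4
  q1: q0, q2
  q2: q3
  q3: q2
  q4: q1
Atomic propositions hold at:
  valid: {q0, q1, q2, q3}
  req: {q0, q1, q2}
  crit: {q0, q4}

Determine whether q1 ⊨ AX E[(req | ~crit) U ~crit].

No

Sat(~crit) = {q1, q2, q3}
Sat(req | ~crit) = {q0, q1, q2, q3}
E[(req | ~crit) U ~crit]: least fixpoint, start Z0 = Sat(~crit) = {q1, q2, q3}, add states in Sat(req | ~crit) with some successor in Z. Already a fixed point.
Sat(E[(req | ~crit) U ~crit]) = {q1, q2, q3}
Sat(AX E[(req | ~crit) U ~crit]) = {s : every successor in {q1, q2, q3}} = {q2, q3, q4}
q1 ∉ Sat(AX E[(req | ~crit) U ~crit]) = {q2, q3, q4}, so the formula does not hold at q1.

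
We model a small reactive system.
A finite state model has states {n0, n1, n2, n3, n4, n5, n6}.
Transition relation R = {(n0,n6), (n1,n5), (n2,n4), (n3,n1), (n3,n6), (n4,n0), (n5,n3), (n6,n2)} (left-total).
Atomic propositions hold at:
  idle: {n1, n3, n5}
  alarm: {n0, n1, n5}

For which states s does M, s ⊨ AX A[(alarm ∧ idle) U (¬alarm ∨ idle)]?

Sat(alarm ∧ idle) = {n1, n5}
Sat(¬alarm) = {n2, n3, n4, n6}
Sat(¬alarm ∨ idle) = {n1, n2, n3, n4, n5, n6}
A[(alarm ∧ idle) U (¬alarm ∨ idle)]: least fixpoint, start Z0 = Sat((¬alarm ∨ idle)) = {n1, n2, n3, n4, n5, n6}, add states in Sat(alarm ∧ idle) with every successor in Z. Already a fixed point.
Sat(A[(alarm ∧ idle) U (¬alarm ∨ idle)]) = {n1, n2, n3, n4, n5, n6}
Sat(AX A[(alarm ∧ idle) U (¬alarm ∨ idle)]) = {s : every successor in {n1, n2, n3, n4, n5, n6}} = {n0, n1, n2, n3, n5, n6}

{n0, n1, n2, n3, n5, n6}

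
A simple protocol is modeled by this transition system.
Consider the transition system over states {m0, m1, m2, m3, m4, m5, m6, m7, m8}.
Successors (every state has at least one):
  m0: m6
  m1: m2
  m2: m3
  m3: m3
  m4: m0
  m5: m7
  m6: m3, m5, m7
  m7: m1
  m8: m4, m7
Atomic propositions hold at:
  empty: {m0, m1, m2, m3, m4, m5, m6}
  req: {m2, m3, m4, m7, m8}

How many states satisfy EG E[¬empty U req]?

2

Sat(¬empty) = {m7, m8}
E[¬empty U req]: least fixpoint, start Z0 = Sat(req) = {m2, m3, m4, m7, m8}, add states in Sat(¬empty) with some successor in Z. Already a fixed point.
Sat(E[¬empty U req]) = {m2, m3, m4, m7, m8}
EG E[¬empty U req]: greatest fixpoint, start Z0 = {m2, m3, m4, m7, m8}, keep only states in Sat with some successor in Z. Z1 = {m2, m3, m8}; Z2 = {m2, m3}; fixed.
Sat(EG E[¬empty U req]) = {m2, m3}
|Sat(EG E[¬empty U req])| = |{m2, m3}| = 2.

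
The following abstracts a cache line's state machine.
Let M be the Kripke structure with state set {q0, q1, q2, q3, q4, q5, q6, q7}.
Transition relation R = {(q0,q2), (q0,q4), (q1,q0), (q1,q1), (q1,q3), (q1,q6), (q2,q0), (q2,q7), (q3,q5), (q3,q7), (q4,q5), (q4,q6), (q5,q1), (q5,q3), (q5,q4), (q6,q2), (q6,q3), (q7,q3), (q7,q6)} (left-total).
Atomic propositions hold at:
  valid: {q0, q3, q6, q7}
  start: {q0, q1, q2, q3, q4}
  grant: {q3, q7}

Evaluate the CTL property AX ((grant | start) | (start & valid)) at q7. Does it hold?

Sat(grant | start) = {q0, q1, q2, q3, q4, q7}
Sat(start & valid) = {q0, q3}
Sat((grant | start) | (start & valid)) = {q0, q1, q2, q3, q4, q7}
Sat(AX ((grant | start) | (start & valid))) = {s : every successor in {q0, q1, q2, q3, q4, q7}} = {q0, q2, q5, q6}
q7 ∉ Sat(AX ((grant | start) | (start & valid))) = {q0, q2, q5, q6}, so the formula does not hold at q7.

No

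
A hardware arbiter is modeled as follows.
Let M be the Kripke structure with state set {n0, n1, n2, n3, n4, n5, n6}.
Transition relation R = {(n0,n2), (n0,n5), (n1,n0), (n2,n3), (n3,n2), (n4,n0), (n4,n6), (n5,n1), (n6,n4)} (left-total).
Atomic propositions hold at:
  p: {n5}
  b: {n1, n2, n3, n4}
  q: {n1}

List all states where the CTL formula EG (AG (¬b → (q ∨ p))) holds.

{n2, n3}

Sat(¬b) = {n0, n5, n6}
Sat(q ∨ p) = {n1, n5}
Sat(¬b → (q ∨ p)) = {n1, n2, n3, n4, n5}
AG (¬b → (q ∨ p)): greatest fixpoint, start Z0 = {n1, n2, n3, n4, n5}, keep only states in Sat with every successor in Z. Z1 = {n2, n3, n5}; Z2 = {n2, n3}; fixed.
Sat(AG (¬b → (q ∨ p))) = {n2, n3}
EG (AG (¬b → (q ∨ p))): greatest fixpoint, start Z0 = {n2, n3}, keep only states in Sat with some successor in Z. Already a fixed point.
Sat(EG (AG (¬b → (q ∨ p)))) = {n2, n3}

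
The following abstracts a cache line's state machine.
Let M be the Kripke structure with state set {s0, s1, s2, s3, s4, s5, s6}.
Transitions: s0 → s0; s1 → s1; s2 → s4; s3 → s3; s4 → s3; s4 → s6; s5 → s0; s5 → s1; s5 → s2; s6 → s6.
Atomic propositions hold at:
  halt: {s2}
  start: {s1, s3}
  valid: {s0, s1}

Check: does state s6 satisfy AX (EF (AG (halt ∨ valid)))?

Sat(halt ∨ valid) = {s0, s1, s2}
AG (halt ∨ valid): greatest fixpoint, start Z0 = {s0, s1, s2}, keep only states in Sat with every successor in Z. Z1 = {s0, s1}; fixed.
Sat(AG (halt ∨ valid)) = {s0, s1}
EF (AG (halt ∨ valid)): least fixpoint, start Z0 = {s0, s1}, add states with some successor in Z. Z1 = {s0, s1, s5}; fixed.
Sat(EF (AG (halt ∨ valid))) = {s0, s1, s5}
Sat(AX (EF (AG (halt ∨ valid)))) = {s : every successor in {s0, s1, s5}} = {s0, s1}
s6 ∉ Sat(AX (EF (AG (halt ∨ valid)))) = {s0, s1}, so the formula does not hold at s6.

No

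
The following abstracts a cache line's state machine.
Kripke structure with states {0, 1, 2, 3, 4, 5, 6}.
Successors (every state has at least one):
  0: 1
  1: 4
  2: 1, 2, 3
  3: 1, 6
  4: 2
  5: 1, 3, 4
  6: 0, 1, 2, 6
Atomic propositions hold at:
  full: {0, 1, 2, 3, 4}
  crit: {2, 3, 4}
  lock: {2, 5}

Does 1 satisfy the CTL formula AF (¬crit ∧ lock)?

No

Sat(¬crit) = {0, 1, 5, 6}
Sat(¬crit ∧ lock) = {5}
AF (¬crit ∧ lock): least fixpoint, start Z0 = {5}, add states with every successor in Z. Already a fixed point.
Sat(AF (¬crit ∧ lock)) = {5}
1 ∉ Sat(AF (¬crit ∧ lock)) = {5}, so the formula does not hold at 1.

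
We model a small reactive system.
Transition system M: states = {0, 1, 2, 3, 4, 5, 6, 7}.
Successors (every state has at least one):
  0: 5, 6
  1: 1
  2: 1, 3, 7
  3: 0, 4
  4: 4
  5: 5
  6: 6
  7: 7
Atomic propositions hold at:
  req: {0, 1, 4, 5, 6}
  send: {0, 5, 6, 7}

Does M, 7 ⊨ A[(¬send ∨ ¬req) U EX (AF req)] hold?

No

Sat(¬send) = {1, 2, 3, 4}
Sat(¬req) = {2, 3, 7}
Sat(¬send ∨ ¬req) = {1, 2, 3, 4, 7}
AF req: least fixpoint, start Z0 = {0, 1, 4, 5, 6}, add states with every successor in Z. Z1 = {0, 1, 3, 4, 5, 6}; fixed.
Sat(AF req) = {0, 1, 3, 4, 5, 6}
Sat(EX (AF req)) = {s : some successor in {0, 1, 3, 4, 5, 6}} = {0, 1, 2, 3, 4, 5, 6}
A[(¬send ∨ ¬req) U EX (AF req)]: least fixpoint, start Z0 = Sat(EX (AF req)) = {0, 1, 2, 3, 4, 5, 6}, add states in Sat(¬send ∨ ¬req) with every successor in Z. Already a fixed point.
Sat(A[(¬send ∨ ¬req) U EX (AF req)]) = {0, 1, 2, 3, 4, 5, 6}
7 ∉ Sat(A[(¬send ∨ ¬req) U EX (AF req)]) = {0, 1, 2, 3, 4, 5, 6}, so the formula does not hold at 7.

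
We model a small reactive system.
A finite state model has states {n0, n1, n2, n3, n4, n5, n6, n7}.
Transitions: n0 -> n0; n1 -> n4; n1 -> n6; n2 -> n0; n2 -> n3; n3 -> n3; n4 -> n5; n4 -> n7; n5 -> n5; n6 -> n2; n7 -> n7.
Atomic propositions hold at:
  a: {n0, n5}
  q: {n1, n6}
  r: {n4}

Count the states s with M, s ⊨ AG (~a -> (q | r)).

Sat(~a) = {n1, n2, n3, n4, n6, n7}
Sat(q | r) = {n1, n4, n6}
Sat(~a -> (q | r)) = {n0, n1, n4, n5, n6}
AG (~a -> (q | r)): greatest fixpoint, start Z0 = {n0, n1, n4, n5, n6}, keep only states in Sat with every successor in Z. Z1 = {n0, n1, n5}; Z2 = {n0, n5}; fixed.
Sat(AG (~a -> (q | r))) = {n0, n5}
|Sat(AG (~a -> (q | r)))| = |{n0, n5}| = 2.

2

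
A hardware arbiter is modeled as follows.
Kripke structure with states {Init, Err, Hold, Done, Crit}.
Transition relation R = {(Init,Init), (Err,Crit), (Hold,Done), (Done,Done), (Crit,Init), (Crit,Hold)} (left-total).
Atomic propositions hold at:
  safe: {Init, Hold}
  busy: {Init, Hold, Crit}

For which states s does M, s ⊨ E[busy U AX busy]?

Sat(AX busy) = {s : every successor in {Init, Hold, Crit}} = {Init, Err, Crit}
E[busy U AX busy]: least fixpoint, start Z0 = Sat(AX busy) = {Init, Err, Crit}, add states in Sat(busy) with some successor in Z. Already a fixed point.
Sat(E[busy U AX busy]) = {Init, Err, Crit}

{Init, Err, Crit}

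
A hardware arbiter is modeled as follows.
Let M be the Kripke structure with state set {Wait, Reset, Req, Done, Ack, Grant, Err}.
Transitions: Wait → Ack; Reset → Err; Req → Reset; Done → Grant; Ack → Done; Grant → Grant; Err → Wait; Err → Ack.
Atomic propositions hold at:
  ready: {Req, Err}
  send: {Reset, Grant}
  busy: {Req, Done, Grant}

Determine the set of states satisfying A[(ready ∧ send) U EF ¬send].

Sat(ready ∧ send) = ∅
Sat(¬send) = {Wait, Req, Done, Ack, Err}
EF ¬send: least fixpoint, start Z0 = {Wait, Req, Done, Ack, Err}, add states with some successor in Z. Z1 = {Wait, Reset, Req, Done, Ack, Err}; fixed.
Sat(EF ¬send) = {Wait, Reset, Req, Done, Ack, Err}
A[(ready ∧ send) U EF ¬send]: least fixpoint, start Z0 = Sat(EF ¬send) = {Wait, Reset, Req, Done, Ack, Err}, add states in Sat(ready ∧ send) with every successor in Z. Already a fixed point.
Sat(A[(ready ∧ send) U EF ¬send]) = {Wait, Reset, Req, Done, Ack, Err}

{Wait, Reset, Req, Done, Ack, Err}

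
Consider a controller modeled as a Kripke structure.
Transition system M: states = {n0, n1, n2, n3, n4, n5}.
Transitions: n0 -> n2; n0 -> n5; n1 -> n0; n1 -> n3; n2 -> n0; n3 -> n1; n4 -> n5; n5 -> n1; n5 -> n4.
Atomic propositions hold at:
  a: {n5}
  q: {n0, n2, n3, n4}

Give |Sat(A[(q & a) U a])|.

1

Sat(q & a) = ∅
A[(q & a) U a]: least fixpoint, start Z0 = Sat(a) = {n5}, add states in Sat(q & a) with every successor in Z. Already a fixed point.
Sat(A[(q & a) U a]) = {n5}
|Sat(A[(q & a) U a])| = |{n5}| = 1.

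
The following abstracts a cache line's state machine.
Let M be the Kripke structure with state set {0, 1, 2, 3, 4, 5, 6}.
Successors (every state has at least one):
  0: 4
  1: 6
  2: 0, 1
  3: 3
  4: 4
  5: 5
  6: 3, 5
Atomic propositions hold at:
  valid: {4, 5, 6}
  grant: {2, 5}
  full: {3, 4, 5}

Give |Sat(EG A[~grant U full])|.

Sat(~grant) = {0, 1, 3, 4, 6}
A[~grant U full]: least fixpoint, start Z0 = Sat(full) = {3, 4, 5}, add states in Sat(~grant) with every successor in Z. Z1 = {0, 3, 4, 5, 6}; Z2 = {0, 1, 3, 4, 5, 6}; fixed.
Sat(A[~grant U full]) = {0, 1, 3, 4, 5, 6}
EG A[~grant U full]: greatest fixpoint, start Z0 = {0, 1, 3, 4, 5, 6}, keep only states in Sat with some successor in Z. Already a fixed point.
Sat(EG A[~grant U full]) = {0, 1, 3, 4, 5, 6}
|Sat(EG A[~grant U full])| = |{0, 1, 3, 4, 5, 6}| = 6.

6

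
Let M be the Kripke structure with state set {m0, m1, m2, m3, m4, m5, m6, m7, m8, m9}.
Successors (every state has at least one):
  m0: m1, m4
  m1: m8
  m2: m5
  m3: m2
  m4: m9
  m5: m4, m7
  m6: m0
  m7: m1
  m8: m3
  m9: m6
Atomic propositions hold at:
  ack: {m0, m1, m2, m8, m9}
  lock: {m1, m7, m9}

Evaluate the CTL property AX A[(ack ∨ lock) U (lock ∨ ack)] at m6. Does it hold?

Sat(ack ∨ lock) = {m0, m1, m2, m7, m8, m9}
Sat(lock ∨ ack) = {m0, m1, m2, m7, m8, m9}
A[(ack ∨ lock) U (lock ∨ ack)]: least fixpoint, start Z0 = Sat((lock ∨ ack)) = {m0, m1, m2, m7, m8, m9}, add states in Sat(ack ∨ lock) with every successor in Z. Already a fixed point.
Sat(A[(ack ∨ lock) U (lock ∨ ack)]) = {m0, m1, m2, m7, m8, m9}
Sat(AX A[(ack ∨ lock) U (lock ∨ ack)]) = {s : every successor in {m0, m1, m2, m7, m8, m9}} = {m1, m3, m4, m6, m7}
m6 ∈ Sat(AX A[(ack ∨ lock) U (lock ∨ ack)]) = {m1, m3, m4, m6, m7}, so the formula holds at m6.

Yes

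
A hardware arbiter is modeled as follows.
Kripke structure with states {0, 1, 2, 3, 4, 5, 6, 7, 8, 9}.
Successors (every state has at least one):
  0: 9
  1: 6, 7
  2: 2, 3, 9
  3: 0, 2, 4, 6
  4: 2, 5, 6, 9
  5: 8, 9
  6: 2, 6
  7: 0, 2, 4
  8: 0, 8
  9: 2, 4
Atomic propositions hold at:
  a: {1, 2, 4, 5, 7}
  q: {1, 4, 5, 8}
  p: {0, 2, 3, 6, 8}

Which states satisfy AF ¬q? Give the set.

{0, 1, 2, 3, 6, 7, 9}

Sat(¬q) = {0, 2, 3, 6, 7, 9}
AF ¬q: least fixpoint, start Z0 = {0, 2, 3, 6, 7, 9}, add states with every successor in Z. Z1 = {0, 1, 2, 3, 6, 7, 9}; fixed.
Sat(AF ¬q) = {0, 1, 2, 3, 6, 7, 9}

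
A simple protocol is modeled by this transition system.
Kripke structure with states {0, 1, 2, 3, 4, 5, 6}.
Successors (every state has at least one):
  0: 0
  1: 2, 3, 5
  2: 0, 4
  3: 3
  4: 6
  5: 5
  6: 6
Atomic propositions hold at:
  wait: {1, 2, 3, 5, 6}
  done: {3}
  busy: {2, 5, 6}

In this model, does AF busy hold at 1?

AF busy: least fixpoint, start Z0 = {2, 5, 6}, add states with every successor in Z. Z1 = {2, 4, 5, 6}; fixed.
Sat(AF busy) = {2, 4, 5, 6}
1 ∉ Sat(AF busy) = {2, 4, 5, 6}, so the formula does not hold at 1.

No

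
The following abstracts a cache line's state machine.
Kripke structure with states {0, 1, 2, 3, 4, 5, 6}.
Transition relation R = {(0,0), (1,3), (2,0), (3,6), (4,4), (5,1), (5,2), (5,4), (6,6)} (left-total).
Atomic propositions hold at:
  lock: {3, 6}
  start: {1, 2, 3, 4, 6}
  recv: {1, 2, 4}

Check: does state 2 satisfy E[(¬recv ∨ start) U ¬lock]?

Sat(¬recv) = {0, 3, 5, 6}
Sat(¬recv ∨ start) = {0, 1, 2, 3, 4, 5, 6}
Sat(¬lock) = {0, 1, 2, 4, 5}
E[(¬recv ∨ start) U ¬lock]: least fixpoint, start Z0 = Sat(¬lock) = {0, 1, 2, 4, 5}, add states in Sat(¬recv ∨ start) with some successor in Z. Already a fixed point.
Sat(E[(¬recv ∨ start) U ¬lock]) = {0, 1, 2, 4, 5}
2 ∈ Sat(E[(¬recv ∨ start) U ¬lock]) = {0, 1, 2, 4, 5}, so the formula holds at 2.

Yes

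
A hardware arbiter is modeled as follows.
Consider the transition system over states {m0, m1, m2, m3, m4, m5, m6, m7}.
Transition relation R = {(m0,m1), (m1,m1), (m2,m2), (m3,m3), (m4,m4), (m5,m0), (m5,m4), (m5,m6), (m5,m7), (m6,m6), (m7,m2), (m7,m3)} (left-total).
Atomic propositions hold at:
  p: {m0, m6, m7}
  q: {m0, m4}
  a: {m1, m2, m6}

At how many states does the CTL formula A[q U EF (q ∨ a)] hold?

Sat(q ∨ a) = {m0, m1, m2, m4, m6}
EF (q ∨ a): least fixpoint, start Z0 = {m0, m1, m2, m4, m6}, add states with some successor in Z. Z1 = {m0, m1, m2, m4, m5, m6, m7}; fixed.
Sat(EF (q ∨ a)) = {m0, m1, m2, m4, m5, m6, m7}
A[q U EF (q ∨ a)]: least fixpoint, start Z0 = Sat(EF (q ∨ a)) = {m0, m1, m2, m4, m5, m6, m7}, add states in Sat(q) with every successor in Z. Already a fixed point.
Sat(A[q U EF (q ∨ a)]) = {m0, m1, m2, m4, m5, m6, m7}
|Sat(A[q U EF (q ∨ a)])| = |{m0, m1, m2, m4, m5, m6, m7}| = 7.

7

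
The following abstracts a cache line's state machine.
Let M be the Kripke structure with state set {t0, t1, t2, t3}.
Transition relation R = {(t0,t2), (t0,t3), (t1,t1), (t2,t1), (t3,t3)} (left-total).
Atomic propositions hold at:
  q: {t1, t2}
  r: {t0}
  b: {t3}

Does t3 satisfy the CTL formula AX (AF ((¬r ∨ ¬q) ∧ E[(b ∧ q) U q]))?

Sat(¬r) = {t1, t2, t3}
Sat(¬q) = {t0, t3}
Sat(¬r ∨ ¬q) = {t0, t1, t2, t3}
Sat(b ∧ q) = ∅
E[(b ∧ q) U q]: least fixpoint, start Z0 = Sat(q) = {t1, t2}, add states in Sat(b ∧ q) with some successor in Z. Already a fixed point.
Sat(E[(b ∧ q) U q]) = {t1, t2}
Sat((¬r ∨ ¬q) ∧ E[(b ∧ q) U q]) = {t1, t2}
AF ((¬r ∨ ¬q) ∧ E[(b ∧ q) U q]): least fixpoint, start Z0 = {t1, t2}, add states with every successor in Z. Already a fixed point.
Sat(AF ((¬r ∨ ¬q) ∧ E[(b ∧ q) U q])) = {t1, t2}
Sat(AX (AF ((¬r ∨ ¬q) ∧ E[(b ∧ q) U q]))) = {s : every successor in {t1, t2}} = {t1, t2}
t3 ∉ Sat(AX (AF ((¬r ∨ ¬q) ∧ E[(b ∧ q) U q]))) = {t1, t2}, so the formula does not hold at t3.

No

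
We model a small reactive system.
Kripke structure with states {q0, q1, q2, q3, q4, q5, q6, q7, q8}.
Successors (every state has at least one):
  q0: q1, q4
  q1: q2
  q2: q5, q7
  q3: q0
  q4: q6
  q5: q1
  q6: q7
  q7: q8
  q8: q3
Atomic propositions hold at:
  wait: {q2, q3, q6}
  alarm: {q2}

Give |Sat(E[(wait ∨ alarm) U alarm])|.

Sat(wait ∨ alarm) = {q2, q3, q6}
E[(wait ∨ alarm) U alarm]: least fixpoint, start Z0 = Sat(alarm) = {q2}, add states in Sat(wait ∨ alarm) with some successor in Z. Already a fixed point.
Sat(E[(wait ∨ alarm) U alarm]) = {q2}
|Sat(E[(wait ∨ alarm) U alarm])| = |{q2}| = 1.

1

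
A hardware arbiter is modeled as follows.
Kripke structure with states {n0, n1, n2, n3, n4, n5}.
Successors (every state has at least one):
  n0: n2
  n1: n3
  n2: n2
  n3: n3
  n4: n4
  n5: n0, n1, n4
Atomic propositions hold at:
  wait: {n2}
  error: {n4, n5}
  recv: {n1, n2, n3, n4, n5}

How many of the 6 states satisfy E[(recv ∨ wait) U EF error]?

2

Sat(recv ∨ wait) = {n1, n2, n3, n4, n5}
EF error: least fixpoint, start Z0 = {n4, n5}, add states with some successor in Z. Already a fixed point.
Sat(EF error) = {n4, n5}
E[(recv ∨ wait) U EF error]: least fixpoint, start Z0 = Sat(EF error) = {n4, n5}, add states in Sat(recv ∨ wait) with some successor in Z. Already a fixed point.
Sat(E[(recv ∨ wait) U EF error]) = {n4, n5}
|Sat(E[(recv ∨ wait) U EF error])| = |{n4, n5}| = 2.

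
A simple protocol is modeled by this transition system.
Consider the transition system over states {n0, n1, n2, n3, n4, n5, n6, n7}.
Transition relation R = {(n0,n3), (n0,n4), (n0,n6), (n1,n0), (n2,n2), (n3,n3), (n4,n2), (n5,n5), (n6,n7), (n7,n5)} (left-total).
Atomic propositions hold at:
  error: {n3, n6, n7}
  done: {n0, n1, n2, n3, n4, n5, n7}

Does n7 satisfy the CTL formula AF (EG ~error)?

Yes

Sat(~error) = {n0, n1, n2, n4, n5}
EG ~error: greatest fixpoint, start Z0 = {n0, n1, n2, n4, n5}, keep only states in Sat with some successor in Z. Already a fixed point.
Sat(EG ~error) = {n0, n1, n2, n4, n5}
AF (EG ~error): least fixpoint, start Z0 = {n0, n1, n2, n4, n5}, add states with every successor in Z. Z1 = {n0, n1, n2, n4, n5, n7}; Z2 = {n0, n1, n2, n4, n5, n6, n7}; fixed.
Sat(AF (EG ~error)) = {n0, n1, n2, n4, n5, n6, n7}
n7 ∈ Sat(AF (EG ~error)) = {n0, n1, n2, n4, n5, n6, n7}, so the formula holds at n7.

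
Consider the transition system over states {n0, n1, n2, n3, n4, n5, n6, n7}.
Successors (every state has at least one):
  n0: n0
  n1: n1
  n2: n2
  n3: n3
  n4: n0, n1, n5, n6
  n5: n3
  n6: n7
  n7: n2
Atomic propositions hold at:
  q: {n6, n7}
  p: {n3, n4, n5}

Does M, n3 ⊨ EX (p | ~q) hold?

Sat(~q) = {n0, n1, n2, n3, n4, n5}
Sat(p | ~q) = {n0, n1, n2, n3, n4, n5}
Sat(EX (p | ~q)) = {s : some successor in {n0, n1, n2, n3, n4, n5}} = {n0, n1, n2, n3, n4, n5, n7}
n3 ∈ Sat(EX (p | ~q)) = {n0, n1, n2, n3, n4, n5, n7}, so the formula holds at n3.

Yes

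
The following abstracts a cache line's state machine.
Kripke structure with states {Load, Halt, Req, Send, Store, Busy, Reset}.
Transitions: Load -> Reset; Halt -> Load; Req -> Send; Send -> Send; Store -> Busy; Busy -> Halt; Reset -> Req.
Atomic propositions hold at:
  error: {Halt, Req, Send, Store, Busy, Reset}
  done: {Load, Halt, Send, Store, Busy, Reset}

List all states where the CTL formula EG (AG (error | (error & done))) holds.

Sat(error & done) = {Halt, Send, Store, Busy, Reset}
Sat(error | (error & done)) = {Halt, Req, Send, Store, Busy, Reset}
AG (error | (error & done)): greatest fixpoint, start Z0 = {Halt, Req, Send, Store, Busy, Reset}, keep only states in Sat with every successor in Z. Z1 = {Req, Send, Store, Busy, Reset}; Z2 = {Req, Send, Store, Reset}; Z3 = {Req, Send, Reset}; fixed.
Sat(AG (error | (error & done))) = {Req, Send, Reset}
EG (AG (error | (error & done))): greatest fixpoint, start Z0 = {Req, Send, Reset}, keep only states in Sat with some successor in Z. Already a fixed point.
Sat(EG (AG (error | (error & done)))) = {Req, Send, Reset}

{Req, Send, Reset}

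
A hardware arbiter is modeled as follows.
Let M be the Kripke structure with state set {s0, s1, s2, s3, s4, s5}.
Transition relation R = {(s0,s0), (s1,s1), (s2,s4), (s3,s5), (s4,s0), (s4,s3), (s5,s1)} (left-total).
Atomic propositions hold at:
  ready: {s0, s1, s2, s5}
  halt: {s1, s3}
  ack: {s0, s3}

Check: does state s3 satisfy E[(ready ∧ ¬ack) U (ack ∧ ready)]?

Sat(¬ack) = {s1, s2, s4, s5}
Sat(ready ∧ ¬ack) = {s1, s2, s5}
Sat(ack ∧ ready) = {s0}
E[(ready ∧ ¬ack) U (ack ∧ ready)]: least fixpoint, start Z0 = Sat((ack ∧ ready)) = {s0}, add states in Sat(ready ∧ ¬ack) with some successor in Z. Already a fixed point.
Sat(E[(ready ∧ ¬ack) U (ack ∧ ready)]) = {s0}
s3 ∉ Sat(E[(ready ∧ ¬ack) U (ack ∧ ready)]) = {s0}, so the formula does not hold at s3.

No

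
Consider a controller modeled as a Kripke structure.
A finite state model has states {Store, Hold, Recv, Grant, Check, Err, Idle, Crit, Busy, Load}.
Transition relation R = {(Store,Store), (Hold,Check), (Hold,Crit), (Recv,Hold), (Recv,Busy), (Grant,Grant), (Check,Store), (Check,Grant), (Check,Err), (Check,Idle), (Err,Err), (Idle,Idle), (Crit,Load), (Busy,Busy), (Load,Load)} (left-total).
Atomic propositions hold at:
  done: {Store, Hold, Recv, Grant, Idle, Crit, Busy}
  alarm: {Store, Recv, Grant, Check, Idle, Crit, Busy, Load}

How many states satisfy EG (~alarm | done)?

Sat(~alarm) = {Hold, Err}
Sat(~alarm | done) = {Store, Hold, Recv, Grant, Err, Idle, Crit, Busy}
EG (~alarm | done): greatest fixpoint, start Z0 = {Store, Hold, Recv, Grant, Err, Idle, Crit, Busy}, keep only states in Sat with some successor in Z. Z1 = {Store, Hold, Recv, Grant, Err, Idle, Busy}; Z2 = {Store, Recv, Grant, Err, Idle, Busy}; fixed.
Sat(EG (~alarm | done)) = {Store, Recv, Grant, Err, Idle, Busy}
|Sat(EG (~alarm | done))| = |{Store, Recv, Grant, Err, Idle, Busy}| = 6.

6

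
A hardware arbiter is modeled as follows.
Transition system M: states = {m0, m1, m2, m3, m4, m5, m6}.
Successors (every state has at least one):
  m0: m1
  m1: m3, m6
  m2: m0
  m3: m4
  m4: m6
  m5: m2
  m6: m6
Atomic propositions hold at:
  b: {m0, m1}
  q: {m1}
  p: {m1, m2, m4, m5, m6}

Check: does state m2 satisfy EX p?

Sat(EX p) = {s : some successor in {m1, m2, m4, m5, m6}} = {m0, m1, m3, m4, m5, m6}
m2 ∉ Sat(EX p) = {m0, m1, m3, m4, m5, m6}, so the formula does not hold at m2.

No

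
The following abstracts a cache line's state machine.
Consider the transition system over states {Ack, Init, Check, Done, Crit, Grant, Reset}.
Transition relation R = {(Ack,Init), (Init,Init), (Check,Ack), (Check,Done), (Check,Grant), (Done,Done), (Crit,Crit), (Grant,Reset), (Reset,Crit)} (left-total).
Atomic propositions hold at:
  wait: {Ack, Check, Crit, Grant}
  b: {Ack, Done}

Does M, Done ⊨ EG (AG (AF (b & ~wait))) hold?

Sat(~wait) = {Init, Done, Reset}
Sat(b & ~wait) = {Done}
AF (b & ~wait): least fixpoint, start Z0 = {Done}, add states with every successor in Z. Already a fixed point.
Sat(AF (b & ~wait)) = {Done}
AG (AF (b & ~wait)): greatest fixpoint, start Z0 = {Done}, keep only states in Sat with every successor in Z. Already a fixed point.
Sat(AG (AF (b & ~wait))) = {Done}
EG (AG (AF (b & ~wait))): greatest fixpoint, start Z0 = {Done}, keep only states in Sat with some successor in Z. Already a fixed point.
Sat(EG (AG (AF (b & ~wait)))) = {Done}
Done ∈ Sat(EG (AG (AF (b & ~wait)))) = {Done}, so the formula holds at Done.

Yes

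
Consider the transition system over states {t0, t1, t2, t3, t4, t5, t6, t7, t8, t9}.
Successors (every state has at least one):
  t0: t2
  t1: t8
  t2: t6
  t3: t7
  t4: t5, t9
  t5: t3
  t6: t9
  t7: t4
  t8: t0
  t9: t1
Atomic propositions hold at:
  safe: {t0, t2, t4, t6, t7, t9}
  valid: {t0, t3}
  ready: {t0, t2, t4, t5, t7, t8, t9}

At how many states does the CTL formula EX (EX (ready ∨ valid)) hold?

Sat(ready ∨ valid) = {t0, t2, t3, t4, t5, t7, t8, t9}
Sat(EX (ready ∨ valid)) = {s : some successor in {t0, t2, t3, t4, t5, t7, t8, t9}} = {t0, t1, t3, t4, t5, t6, t7, t8}
Sat(EX (EX (ready ∨ valid))) = {s : some successor in {t0, t1, t3, t4, t5, t6, t7, t8}} = {t1, t2, t3, t4, t5, t7, t8, t9}
|Sat(EX (EX (ready ∨ valid)))| = |{t1, t2, t3, t4, t5, t7, t8, t9}| = 8.

8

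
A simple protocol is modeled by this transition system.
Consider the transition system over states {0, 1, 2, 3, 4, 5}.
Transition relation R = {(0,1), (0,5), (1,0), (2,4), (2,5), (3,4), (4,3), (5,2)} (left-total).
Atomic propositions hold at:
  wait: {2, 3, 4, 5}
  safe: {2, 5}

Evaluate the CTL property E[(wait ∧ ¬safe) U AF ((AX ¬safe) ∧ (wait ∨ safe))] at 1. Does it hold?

Sat(¬safe) = {0, 1, 3, 4}
Sat(wait ∧ ¬safe) = {3, 4}
Sat(AX ¬safe) = {s : every successor in {0, 1, 3, 4}} = {1, 3, 4}
Sat(wait ∨ safe) = {2, 3, 4, 5}
Sat((AX ¬safe) ∧ (wait ∨ safe)) = {3, 4}
AF ((AX ¬safe) ∧ (wait ∨ safe)): least fixpoint, start Z0 = {3, 4}, add states with every successor in Z. Already a fixed point.
Sat(AF ((AX ¬safe) ∧ (wait ∨ safe))) = {3, 4}
E[(wait ∧ ¬safe) U AF ((AX ¬safe) ∧ (wait ∨ safe))]: least fixpoint, start Z0 = Sat(AF ((AX ¬safe) ∧ (wait ∨ safe))) = {3, 4}, add states in Sat(wait ∧ ¬safe) with some successor in Z. Already a fixed point.
Sat(E[(wait ∧ ¬safe) U AF ((AX ¬safe) ∧ (wait ∨ safe))]) = {3, 4}
1 ∉ Sat(E[(wait ∧ ¬safe) U AF ((AX ¬safe) ∧ (wait ∨ safe))]) = {3, 4}, so the formula does not hold at 1.

No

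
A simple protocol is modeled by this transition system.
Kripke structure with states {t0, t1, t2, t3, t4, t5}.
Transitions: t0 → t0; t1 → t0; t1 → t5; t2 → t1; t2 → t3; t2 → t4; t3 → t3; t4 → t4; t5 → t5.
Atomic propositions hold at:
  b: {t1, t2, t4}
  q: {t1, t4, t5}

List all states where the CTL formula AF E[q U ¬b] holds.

{t0, t1, t3, t5}

Sat(¬b) = {t0, t3, t5}
E[q U ¬b]: least fixpoint, start Z0 = Sat(¬b) = {t0, t3, t5}, add states in Sat(q) with some successor in Z. Z1 = {t0, t1, t3, t5}; fixed.
Sat(E[q U ¬b]) = {t0, t1, t3, t5}
AF E[q U ¬b]: least fixpoint, start Z0 = {t0, t1, t3, t5}, add states with every successor in Z. Already a fixed point.
Sat(AF E[q U ¬b]) = {t0, t1, t3, t5}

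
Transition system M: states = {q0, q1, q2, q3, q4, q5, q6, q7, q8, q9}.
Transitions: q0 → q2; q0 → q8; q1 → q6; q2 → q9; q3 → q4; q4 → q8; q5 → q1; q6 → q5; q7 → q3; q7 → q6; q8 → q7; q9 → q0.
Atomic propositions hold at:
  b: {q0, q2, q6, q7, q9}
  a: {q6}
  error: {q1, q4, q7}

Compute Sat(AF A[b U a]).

{q1, q5, q6}

A[b U a]: least fixpoint, start Z0 = Sat(a) = {q6}, add states in Sat(b) with every successor in Z. Already a fixed point.
Sat(A[b U a]) = {q6}
AF A[b U a]: least fixpoint, start Z0 = {q6}, add states with every successor in Z. Z1 = {q1, q6}; Z2 = {q1, q5, q6}; fixed.
Sat(AF A[b U a]) = {q1, q5, q6}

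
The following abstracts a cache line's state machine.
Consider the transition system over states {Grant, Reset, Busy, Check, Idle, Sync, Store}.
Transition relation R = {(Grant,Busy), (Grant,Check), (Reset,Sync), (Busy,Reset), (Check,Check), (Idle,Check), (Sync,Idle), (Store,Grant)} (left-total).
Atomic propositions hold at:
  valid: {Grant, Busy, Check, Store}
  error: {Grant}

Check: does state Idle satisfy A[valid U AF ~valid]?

Yes

Sat(~valid) = {Reset, Idle, Sync}
AF ~valid: least fixpoint, start Z0 = {Reset, Idle, Sync}, add states with every successor in Z. Z1 = {Reset, Busy, Idle, Sync}; fixed.
Sat(AF ~valid) = {Reset, Busy, Idle, Sync}
A[valid U AF ~valid]: least fixpoint, start Z0 = Sat(AF ~valid) = {Reset, Busy, Idle, Sync}, add states in Sat(valid) with every successor in Z. Already a fixed point.
Sat(A[valid U AF ~valid]) = {Reset, Busy, Idle, Sync}
Idle ∈ Sat(A[valid U AF ~valid]) = {Reset, Busy, Idle, Sync}, so the formula holds at Idle.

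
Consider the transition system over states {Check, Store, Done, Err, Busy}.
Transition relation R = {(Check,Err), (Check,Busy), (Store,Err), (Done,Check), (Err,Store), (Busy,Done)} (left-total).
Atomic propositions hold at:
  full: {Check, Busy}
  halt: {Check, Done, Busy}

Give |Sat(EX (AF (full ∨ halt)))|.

3

Sat(full ∨ halt) = {Check, Done, Busy}
AF (full ∨ halt): least fixpoint, start Z0 = {Check, Done, Busy}, add states with every successor in Z. Already a fixed point.
Sat(AF (full ∨ halt)) = {Check, Done, Busy}
Sat(EX (AF (full ∨ halt))) = {s : some successor in {Check, Done, Busy}} = {Check, Done, Busy}
|Sat(EX (AF (full ∨ halt)))| = |{Check, Done, Busy}| = 3.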